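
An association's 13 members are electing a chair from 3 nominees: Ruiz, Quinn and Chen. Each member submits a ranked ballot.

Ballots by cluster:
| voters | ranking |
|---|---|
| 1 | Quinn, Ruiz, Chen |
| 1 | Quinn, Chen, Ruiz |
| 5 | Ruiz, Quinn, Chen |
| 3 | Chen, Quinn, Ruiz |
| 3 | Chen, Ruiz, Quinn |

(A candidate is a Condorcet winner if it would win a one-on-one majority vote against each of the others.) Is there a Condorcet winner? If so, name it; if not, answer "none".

none

Check each pair by majority over 13 ballots:
Ruiz vs Quinn: Ruiz, 8–5.
Ruiz–Chen: Chen 7–6.
Quinn vs Chen: Quinn, 7–6.
No candidate is unbeaten: Ruiz loses to Chen; Quinn loses to Ruiz; Chen loses to Quinn. In particular Ruiz → Quinn → Chen → Ruiz is a majority cycle — no Condorcet winner exists.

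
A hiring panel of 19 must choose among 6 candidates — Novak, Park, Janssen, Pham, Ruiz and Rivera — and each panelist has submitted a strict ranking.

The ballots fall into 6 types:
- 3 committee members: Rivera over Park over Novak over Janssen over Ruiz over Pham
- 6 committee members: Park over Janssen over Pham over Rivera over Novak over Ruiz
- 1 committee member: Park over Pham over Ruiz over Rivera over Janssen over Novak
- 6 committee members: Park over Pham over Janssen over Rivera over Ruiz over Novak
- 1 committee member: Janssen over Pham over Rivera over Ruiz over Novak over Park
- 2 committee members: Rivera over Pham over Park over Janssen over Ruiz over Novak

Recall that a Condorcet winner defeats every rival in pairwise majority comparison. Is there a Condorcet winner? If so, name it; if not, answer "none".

Park

Head-to-head results (19 committee members):
Novak–Park: Park 18–1.
Novak–Janssen: Janssen 16–3.
Novak vs Pham: Pham, 16–3.
Novak–Ruiz: Ruiz 10–9.
Novak vs Rivera: Rivera, 19–0.
Park vs Janssen: Park wins 18–1.
Park–Pham: Park 16–3.
Park vs Ruiz: Park wins 18–1.
Park–Rivera: Park 13–6.
Janssen vs Pham: Janssen, 10–9.
Janssen vs Ruiz: Janssen, 18–1.
Janssen–Rivera: Janssen 13–6.
Pham–Ruiz: Pham 16–3.
Pham–Rivera: Pham 14–5.
Ruiz vs Rivera: Rivera, 18–1.
Park beats each of Novak, Janssen, Pham, Ruiz, Rivera — Park is the Condorcet winner.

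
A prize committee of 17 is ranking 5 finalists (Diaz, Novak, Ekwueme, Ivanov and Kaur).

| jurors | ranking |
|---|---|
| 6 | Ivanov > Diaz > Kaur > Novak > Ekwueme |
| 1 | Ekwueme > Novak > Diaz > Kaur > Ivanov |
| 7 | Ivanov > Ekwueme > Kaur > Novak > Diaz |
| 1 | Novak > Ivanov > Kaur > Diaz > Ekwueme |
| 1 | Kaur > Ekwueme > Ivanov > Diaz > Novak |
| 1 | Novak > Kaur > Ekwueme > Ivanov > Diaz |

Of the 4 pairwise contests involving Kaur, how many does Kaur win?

3

Kaur against each rival (17 jurors):
Kaur–Diaz: Kaur 10–7.
Kaur vs Novak: Kaur wins 14–3.
Kaur vs Ekwueme: 6+1+1+1 = 9 for Kaur, 8 for Ekwueme — Kaur by 9–8.
Kaur vs Ivanov: Kaur preferred on 1+1+1 = 3 ballots; Ivanov wins 14–3.
Kaur beats Diaz, Novak, Ekwueme; loses to Ivanov — 3 pairwise wins.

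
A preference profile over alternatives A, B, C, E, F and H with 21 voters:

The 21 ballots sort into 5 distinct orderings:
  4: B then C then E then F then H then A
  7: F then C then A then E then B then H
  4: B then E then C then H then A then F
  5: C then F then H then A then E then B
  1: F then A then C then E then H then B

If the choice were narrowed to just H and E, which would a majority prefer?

E

Ballots ranking H above E: 5.
Ballots ranking E above H: 21 − 5 = 16.
E wins the head-to-head 16–5.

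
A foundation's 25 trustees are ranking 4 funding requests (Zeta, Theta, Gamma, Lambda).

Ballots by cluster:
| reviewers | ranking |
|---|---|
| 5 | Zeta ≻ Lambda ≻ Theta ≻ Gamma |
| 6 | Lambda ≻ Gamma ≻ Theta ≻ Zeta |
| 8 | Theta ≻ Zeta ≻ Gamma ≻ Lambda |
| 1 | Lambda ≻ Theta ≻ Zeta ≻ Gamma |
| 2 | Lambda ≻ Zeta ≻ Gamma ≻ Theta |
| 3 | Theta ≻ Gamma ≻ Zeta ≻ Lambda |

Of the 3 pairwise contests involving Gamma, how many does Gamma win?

0

Gamma against each rival (25 reviewers):
Gamma–Zeta: Zeta 16–9.
Gamma vs Theta: Theta wins 17–8.
Gamma vs Lambda: 8+3 = 11 for Gamma, 14 for Lambda — Lambda by 14–11.
Gamma beats no one; loses to Zeta, Theta, Lambda — 0 pairwise wins.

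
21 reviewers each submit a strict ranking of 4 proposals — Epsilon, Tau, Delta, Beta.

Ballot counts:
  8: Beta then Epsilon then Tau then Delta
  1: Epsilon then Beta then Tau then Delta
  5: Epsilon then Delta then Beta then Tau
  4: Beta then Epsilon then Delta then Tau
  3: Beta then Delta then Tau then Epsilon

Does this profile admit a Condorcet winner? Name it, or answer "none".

Beta

Head-to-head results (21 reviewers):
Epsilon vs Tau: Epsilon wins 18–3.
Epsilon vs Delta: Epsilon, 18–3.
Epsilon vs Beta: Beta wins 15–6.
Tau–Delta: Delta 12–9.
Tau–Beta: Beta 21–0.
Delta vs Beta: Beta, 16–5.
Only Beta has no losses; Beta is the Condorcet winner.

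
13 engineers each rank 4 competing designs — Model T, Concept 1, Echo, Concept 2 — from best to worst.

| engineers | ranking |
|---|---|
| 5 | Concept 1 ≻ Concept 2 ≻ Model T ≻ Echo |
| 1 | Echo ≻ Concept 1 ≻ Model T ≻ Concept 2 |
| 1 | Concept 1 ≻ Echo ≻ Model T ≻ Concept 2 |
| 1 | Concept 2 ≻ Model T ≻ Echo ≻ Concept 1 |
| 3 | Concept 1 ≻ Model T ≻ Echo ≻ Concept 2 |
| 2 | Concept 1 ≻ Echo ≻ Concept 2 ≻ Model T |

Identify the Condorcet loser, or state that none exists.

none

Pairwise majorities:
Model T vs Concept 1: Model T preferred on 1 ballot; Concept 1 wins 12–1.
Model T–Echo: Model T 9–4.
Model T vs Concept 2: 5 to 8, Concept 2.
Concept 1–Echo: Concept 1 11–2.
Concept 1 vs Concept 2: 12 to 1, Concept 1.
Echo vs Concept 2: Echo, 7–6.
Every design wins at least one matchup (Model T beats Echo; Concept 1 beats Model T; Echo beats Concept 2; Concept 2 beats Model T), so there is no Condorcet loser.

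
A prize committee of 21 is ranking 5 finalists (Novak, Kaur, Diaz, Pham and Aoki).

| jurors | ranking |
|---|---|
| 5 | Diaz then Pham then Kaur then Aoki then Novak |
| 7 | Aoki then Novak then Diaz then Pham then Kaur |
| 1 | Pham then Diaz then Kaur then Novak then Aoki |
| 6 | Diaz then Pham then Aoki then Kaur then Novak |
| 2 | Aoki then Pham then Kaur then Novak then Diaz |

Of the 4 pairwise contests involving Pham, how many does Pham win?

3

Pham against each rival (21 jurors):
Pham–Novak: Pham 14–7.
Pham vs Kaur: Pham wins 21–0.
Pham vs Diaz: Diaz, 18–3.
Pham–Aoki: Pham 12–9.
Pham beats Novak, Kaur, Aoki; loses to Diaz — 3 pairwise wins.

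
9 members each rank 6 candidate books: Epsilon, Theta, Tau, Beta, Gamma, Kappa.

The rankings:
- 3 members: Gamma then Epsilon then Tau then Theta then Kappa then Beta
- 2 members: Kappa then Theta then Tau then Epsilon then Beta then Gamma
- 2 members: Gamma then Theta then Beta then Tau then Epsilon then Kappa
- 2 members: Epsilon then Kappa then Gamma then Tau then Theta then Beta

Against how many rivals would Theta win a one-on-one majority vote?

Theta against each rival (9 members):
Theta vs Epsilon: Epsilon wins 5–4.
Theta vs Tau: 2+2 = 4 for Theta, 5 for Tau — Tau by 5–4.
Theta vs Beta: Theta, 9–0.
Theta–Gamma: Gamma 7–2.
Theta vs Kappa: Theta preferred on 3+2 = 5 ballots; Theta wins 5–4.
Theta beats Beta, Kappa; loses to Epsilon, Tau, Gamma — 2 pairwise wins.

2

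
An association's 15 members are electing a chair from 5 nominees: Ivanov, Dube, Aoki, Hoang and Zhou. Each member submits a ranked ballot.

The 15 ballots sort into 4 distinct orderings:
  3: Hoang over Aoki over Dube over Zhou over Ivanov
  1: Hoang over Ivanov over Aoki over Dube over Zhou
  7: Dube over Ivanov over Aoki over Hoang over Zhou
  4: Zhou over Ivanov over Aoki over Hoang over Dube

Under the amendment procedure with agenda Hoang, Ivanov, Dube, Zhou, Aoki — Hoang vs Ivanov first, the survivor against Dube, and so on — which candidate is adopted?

Aoki

Round 1: Hoang vs Ivanov — 4–11, Ivanov advances.
Round 2: Ivanov vs Dube — 5–10, Dube advances.
Round 3: Dube vs Zhou — 11–4, Dube advances.
Round 4: Dube vs Aoki — 7–8, Aoki advances.
The agenda winner is Aoki.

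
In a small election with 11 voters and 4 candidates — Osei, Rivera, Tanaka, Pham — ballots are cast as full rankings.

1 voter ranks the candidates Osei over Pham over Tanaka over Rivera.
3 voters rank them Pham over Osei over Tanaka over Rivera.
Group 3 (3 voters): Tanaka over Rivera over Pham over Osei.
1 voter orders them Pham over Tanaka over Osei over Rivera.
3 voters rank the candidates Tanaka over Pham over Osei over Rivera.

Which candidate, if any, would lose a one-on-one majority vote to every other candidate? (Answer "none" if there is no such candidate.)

Rivera

Head-to-head results (11 voters):
Osei vs Rivera: Osei, 8–3.
Osei vs Tanaka: Tanaka wins 7–4.
Osei vs Pham: Pham, 10–1.
Rivera vs Tanaka: Tanaka, 11–0.
Rivera vs Pham: Pham, 8–3.
Tanaka vs Pham: Tanaka preferred on 3+3 = 6 ballots; Tanaka wins 6–5.
Rivera loses to every other candidate — it is the Condorcet loser.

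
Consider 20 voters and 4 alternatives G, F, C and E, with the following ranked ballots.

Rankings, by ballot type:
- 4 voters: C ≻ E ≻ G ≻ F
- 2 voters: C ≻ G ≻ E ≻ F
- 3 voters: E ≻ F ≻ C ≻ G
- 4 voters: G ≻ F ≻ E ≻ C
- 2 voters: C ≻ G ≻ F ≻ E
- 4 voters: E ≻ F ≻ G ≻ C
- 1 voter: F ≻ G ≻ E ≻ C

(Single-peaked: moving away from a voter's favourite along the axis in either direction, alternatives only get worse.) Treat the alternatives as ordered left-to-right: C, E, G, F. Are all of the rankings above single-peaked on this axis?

no

Axis positions: C=1, E=2, G=3, F=4.
Ballot type 1 (peak C at position 1): ranking walks positions 1-2-3-4, expanding outward from the peak — single-peaked.
Ballot type 2: ranking walks positions 1-3-2-4; G is ranked above E even though E lies between G and the peak C on the axis — preferences dip and rise again. Not single-peaked.
Ballot type 3: ranking walks positions 2-4-1-3; F is ranked above G even though G lies between F and the peak E on the axis — preferences dip and rise again. Not single-peaked.
Ballot type 4 (peak G at position 3): ranking walks positions 3-4-2-1, expanding outward from the peak — single-peaked.
Ballot type 5: ranking walks positions 1-3-4-2; G is ranked above E even though E lies between G and the peak C on the axis — preferences dip and rise again. Not single-peaked.
Ballot type 6: ranking walks positions 2-4-3-1; F is ranked above G even though G lies between F and the peak E on the axis — preferences dip and rise again. Not single-peaked.
Ballot type 7 (peak F at position 4): ranking walks positions 4-3-2-1, expanding outward from the peak — single-peaked.
Ballot type 2 violates single-peakedness, so the profile is not single-peaked on this axis.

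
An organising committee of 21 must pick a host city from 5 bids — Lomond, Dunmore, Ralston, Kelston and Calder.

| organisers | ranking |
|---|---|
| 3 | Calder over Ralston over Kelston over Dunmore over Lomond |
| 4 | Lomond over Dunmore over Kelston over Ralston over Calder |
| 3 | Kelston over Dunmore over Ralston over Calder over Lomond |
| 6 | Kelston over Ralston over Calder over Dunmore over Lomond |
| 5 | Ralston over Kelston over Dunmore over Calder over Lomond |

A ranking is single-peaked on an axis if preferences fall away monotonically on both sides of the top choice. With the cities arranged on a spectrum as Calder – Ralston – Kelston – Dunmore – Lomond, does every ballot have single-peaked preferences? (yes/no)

yes

Axis positions: Calder=1, Ralston=2, Kelston=3, Dunmore=4, Lomond=5.
Cluster 1 (peak Calder at position 1): ranking walks positions 1-2-3-4-5, expanding outward from the peak — single-peaked.
Cluster 2 (peak Lomond at position 5): ranking walks positions 5-4-3-2-1, expanding outward from the peak — single-peaked.
Cluster 3 (peak Kelston at position 3): ranking walks positions 3-4-2-1-5, expanding outward from the peak — single-peaked.
Cluster 4 (peak Kelston at position 3): ranking walks positions 3-2-1-4-5, expanding outward from the peak — single-peaked.
Cluster 5 (peak Ralston at position 2): ranking walks positions 2-3-4-1-5, expanding outward from the peak — single-peaked.
Every ranking is single-peaked on this axis.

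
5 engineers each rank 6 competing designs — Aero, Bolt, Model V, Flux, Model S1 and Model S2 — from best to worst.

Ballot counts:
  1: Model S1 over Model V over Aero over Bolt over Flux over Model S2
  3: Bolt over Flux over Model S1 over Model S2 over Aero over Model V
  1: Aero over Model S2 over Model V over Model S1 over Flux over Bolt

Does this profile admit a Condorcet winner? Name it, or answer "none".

Pairwise majorities:
Aero vs Bolt: 1+1 = 2 for Aero, 3 for Bolt — Bolt by 3–2.
Aero vs Model V: Aero, 4–1.
Aero vs Flux: Aero preferred on 1+1 = 2 ballots; Flux wins 3–2.
Aero vs Model S1: Aero preferred on 1 ballot; Model S1 wins 4–1.
Aero vs Model S2: Aero preferred on 1+1 = 2 ballots; Model S2 wins 3–2.
Bolt vs Model V: Bolt, 3–2.
Bolt–Flux: Bolt 4–1.
Bolt vs Model S1: Bolt wins 3–2.
Bolt vs Model S2: Bolt is ranked higher on 1+3 = 4 ballots, Model S2 on 1. Bolt wins 4–1.
Model V vs Flux: Model V is ranked higher on 1+1 = 2 ballots, Flux on 3. Flux wins 3–2.
Model V vs Model S1: 1 for Model V, 4 for Model S1 — Model S1 by 4–1.
Model V–Model S2: Model S2 4–1.
Flux vs Model S1: Flux wins 3–2.
Flux vs Model S2: Flux, 4–1.
Model S1 vs Model S2: 4 to 1, Model S1.
Bolt beats each of Aero, Model V, Flux, Model S1, Model S2 — Bolt is the Condorcet winner.

Bolt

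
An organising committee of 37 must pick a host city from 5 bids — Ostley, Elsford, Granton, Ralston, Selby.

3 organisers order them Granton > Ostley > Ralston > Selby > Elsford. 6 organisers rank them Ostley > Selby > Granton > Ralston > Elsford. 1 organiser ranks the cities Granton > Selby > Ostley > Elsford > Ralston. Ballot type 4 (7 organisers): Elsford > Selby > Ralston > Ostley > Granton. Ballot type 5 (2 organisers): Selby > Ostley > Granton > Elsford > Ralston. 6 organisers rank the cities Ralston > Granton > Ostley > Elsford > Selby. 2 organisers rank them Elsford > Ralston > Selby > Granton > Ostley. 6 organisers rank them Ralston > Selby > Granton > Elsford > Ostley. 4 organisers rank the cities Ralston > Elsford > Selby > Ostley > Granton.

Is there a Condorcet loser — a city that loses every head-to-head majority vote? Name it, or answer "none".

Pairwise majorities:
Ostley vs Elsford: Ostley preferred on 3+6+1+2+6 = 18 ballots; Elsford wins 19–18.
Ostley vs Granton: Ostley, 19–18.
Ostley vs Ralston: Ralston wins 25–12.
Ostley vs Selby: Selby, 22–15.
Elsford vs Granton: 13 to 24, Granton.
Elsford vs Ralston: Ralston wins 25–12.
Elsford–Selby: Elsford 19–18.
Granton vs Ralston: Granton is ranked higher on 3+6+1+2 = 12 ballots, Ralston on 25. Ralston wins 25–12.
Granton vs Selby: 10 to 27, Selby.
Ralston vs Selby: Ralston, 21–16.
No city is winless: Ostley beats Granton; Elsford beats Ostley; Granton beats Elsford; Ralston beats Ostley; Selby beats Ostley. There is no Condorcet loser.

none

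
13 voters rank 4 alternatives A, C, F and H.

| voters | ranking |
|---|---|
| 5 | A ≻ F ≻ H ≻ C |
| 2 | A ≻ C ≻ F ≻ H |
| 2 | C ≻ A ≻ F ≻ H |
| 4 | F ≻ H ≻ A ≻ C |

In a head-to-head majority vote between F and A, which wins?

A

Ballots ranking F above A: 4.
Ballots ranking A above F: 13 − 4 = 9.
A wins the head-to-head 9–4.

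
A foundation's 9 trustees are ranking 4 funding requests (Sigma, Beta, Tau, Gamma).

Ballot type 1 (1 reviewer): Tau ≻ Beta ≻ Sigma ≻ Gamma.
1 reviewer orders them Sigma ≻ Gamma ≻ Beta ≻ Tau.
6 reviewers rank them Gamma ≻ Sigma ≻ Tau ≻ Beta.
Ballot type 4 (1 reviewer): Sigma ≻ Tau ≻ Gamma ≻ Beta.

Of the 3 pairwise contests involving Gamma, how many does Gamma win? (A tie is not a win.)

Gamma against each rival (9 reviewers):
Gamma vs Sigma: Gamma preferred on 6 ballots; Gamma wins 6–3.
Gamma–Beta: Gamma 8–1.
Gamma vs Tau: Gamma wins 7–2.
Gamma beats Sigma, Beta, Tau — 3 pairwise wins.

3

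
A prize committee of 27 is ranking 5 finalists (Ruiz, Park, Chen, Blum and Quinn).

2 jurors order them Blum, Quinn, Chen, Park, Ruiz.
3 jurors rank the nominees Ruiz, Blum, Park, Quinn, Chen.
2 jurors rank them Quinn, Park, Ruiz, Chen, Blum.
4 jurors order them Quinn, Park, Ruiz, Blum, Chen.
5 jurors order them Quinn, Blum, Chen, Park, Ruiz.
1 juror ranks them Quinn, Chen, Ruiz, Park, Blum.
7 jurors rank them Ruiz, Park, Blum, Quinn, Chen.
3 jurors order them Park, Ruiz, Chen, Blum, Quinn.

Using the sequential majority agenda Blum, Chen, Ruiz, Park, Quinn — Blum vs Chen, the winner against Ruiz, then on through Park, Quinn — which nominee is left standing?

Round 1: Blum vs Chen — 21–6, Blum advances.
Round 2: Blum vs Ruiz — 7–20, Ruiz advances.
Round 3: Ruiz vs Park — 11–16, Park advances.
Round 4: Park vs Quinn — 13–14, Quinn advances.
The agenda winner is Quinn.

Quinn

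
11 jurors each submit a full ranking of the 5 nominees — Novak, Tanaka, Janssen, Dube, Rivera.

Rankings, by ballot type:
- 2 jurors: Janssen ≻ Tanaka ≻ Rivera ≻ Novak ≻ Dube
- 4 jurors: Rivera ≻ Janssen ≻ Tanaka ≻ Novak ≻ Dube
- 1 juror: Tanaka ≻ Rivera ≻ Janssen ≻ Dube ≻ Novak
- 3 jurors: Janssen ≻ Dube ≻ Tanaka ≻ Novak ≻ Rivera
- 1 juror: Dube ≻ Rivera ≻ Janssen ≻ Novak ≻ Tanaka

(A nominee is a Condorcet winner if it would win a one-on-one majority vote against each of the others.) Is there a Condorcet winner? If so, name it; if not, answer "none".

Head-to-head results (11 jurors):
Novak vs Tanaka: Tanaka wins 10–1.
Novak–Janssen: Janssen 11–0.
Novak–Dube: Novak 6–5.
Novak–Rivera: Rivera 8–3.
Tanaka–Janssen: Janssen 10–1.
Tanaka–Dube: Tanaka 7–4.
Tanaka vs Rivera: Tanaka wins 6–5.
Janssen–Dube: Janssen 10–1.
Janssen vs Rivera: Rivera wins 6–5.
Dube vs Rivera: Rivera, 7–4.
Each nominee drops at least one matchup (Novak loses to Tanaka; Tanaka loses to Janssen; Janssen loses to Rivera; Dube loses to Novak; Rivera loses to Tanaka); the cycle Tanaka → Rivera → Janssen → Tanaka rules out a Condorcet winner.

none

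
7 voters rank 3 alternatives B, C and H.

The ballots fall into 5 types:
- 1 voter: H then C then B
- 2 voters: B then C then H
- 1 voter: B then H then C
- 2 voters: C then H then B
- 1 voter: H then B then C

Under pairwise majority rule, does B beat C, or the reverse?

B

Ballots ranking B above C: 2 + 1 + 1 = 4.
Ballots ranking C above B: 7 − 4 = 3.
B wins the head-to-head 4–3.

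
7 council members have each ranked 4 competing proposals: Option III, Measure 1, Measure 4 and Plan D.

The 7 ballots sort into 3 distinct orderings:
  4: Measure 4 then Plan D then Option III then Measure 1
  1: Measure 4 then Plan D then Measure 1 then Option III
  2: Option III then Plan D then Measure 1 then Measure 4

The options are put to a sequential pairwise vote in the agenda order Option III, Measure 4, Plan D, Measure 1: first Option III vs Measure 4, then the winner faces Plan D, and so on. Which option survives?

Round 1: Option III vs Measure 4 — 2–5, Measure 4 advances.
Round 2: Measure 4 vs Plan D — 5–2, Measure 4 advances.
Round 3: Measure 4 vs Measure 1 — 5–2, Measure 4 advances.
The agenda winner is Measure 4.

Measure 4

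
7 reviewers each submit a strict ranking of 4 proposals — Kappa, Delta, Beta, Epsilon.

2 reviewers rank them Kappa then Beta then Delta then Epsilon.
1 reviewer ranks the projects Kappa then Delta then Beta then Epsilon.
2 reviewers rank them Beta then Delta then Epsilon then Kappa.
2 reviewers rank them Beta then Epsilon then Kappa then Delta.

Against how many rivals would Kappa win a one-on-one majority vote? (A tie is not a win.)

Kappa against each rival (7 reviewers):
Kappa vs Delta: Kappa, 5–2.
Kappa vs Beta: Beta, 4–3.
Kappa vs Epsilon: Kappa is ranked higher on 2+1 = 3 ballots, Epsilon on 4. Epsilon wins 4–3.
Kappa beats Delta; loses to Beta, Epsilon — 1 pairwise win.

1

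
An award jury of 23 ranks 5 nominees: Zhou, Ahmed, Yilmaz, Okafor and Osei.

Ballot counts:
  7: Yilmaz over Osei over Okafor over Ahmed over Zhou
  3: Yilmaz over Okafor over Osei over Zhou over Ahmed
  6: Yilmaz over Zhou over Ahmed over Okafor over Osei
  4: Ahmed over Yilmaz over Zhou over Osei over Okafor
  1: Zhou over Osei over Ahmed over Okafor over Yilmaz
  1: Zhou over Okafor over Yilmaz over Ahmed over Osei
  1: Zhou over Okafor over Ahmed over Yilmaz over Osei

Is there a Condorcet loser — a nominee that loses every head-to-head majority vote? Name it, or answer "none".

none

Head-to-head results (23 jurors):
Zhou vs Ahmed: Zhou, 12–11.
Zhou vs Yilmaz: Yilmaz, 20–3.
Zhou vs Okafor: Zhou preferred on 6+4+1+1+1 = 13 ballots; Zhou wins 13–10.
Zhou vs Osei: Zhou is ranked higher on 6+4+1+1+1 = 13 ballots, Osei on 10. Zhou wins 13–10.
Ahmed–Yilmaz: Yilmaz 17–6.
Ahmed–Okafor: Okafor 12–11.
Ahmed vs Osei: Ahmed, 12–11.
Yilmaz vs Okafor: Yilmaz, 20–3.
Yilmaz vs Osei: Yilmaz wins 22–1.
Okafor vs Osei: Okafor preferred on 3+6+1+1 = 11 ballots; Osei wins 12–11.
No nominee is winless: Zhou beats Ahmed; Ahmed beats Osei; Yilmaz beats Zhou; Okafor beats Ahmed; Osei beats Okafor. There is no Condorcet loser.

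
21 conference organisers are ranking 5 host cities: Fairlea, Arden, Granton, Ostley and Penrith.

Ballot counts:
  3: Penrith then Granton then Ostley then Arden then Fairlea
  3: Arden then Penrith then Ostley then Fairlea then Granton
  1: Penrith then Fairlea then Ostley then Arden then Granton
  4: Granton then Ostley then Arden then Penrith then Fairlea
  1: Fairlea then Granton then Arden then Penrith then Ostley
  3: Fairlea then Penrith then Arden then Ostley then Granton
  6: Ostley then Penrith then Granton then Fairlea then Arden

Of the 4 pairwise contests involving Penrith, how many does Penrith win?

4

Penrith against each rival (21 organisers):
Penrith vs Fairlea: Penrith preferred on 3+3+1+4+6 = 17 ballots; Penrith wins 17–4.
Penrith vs Arden: Penrith, 13–8.
Penrith–Granton: Penrith 16–5.
Penrith vs Ostley: Penrith, 11–10.
Penrith beats Fairlea, Arden, Granton, Ostley — 4 pairwise wins.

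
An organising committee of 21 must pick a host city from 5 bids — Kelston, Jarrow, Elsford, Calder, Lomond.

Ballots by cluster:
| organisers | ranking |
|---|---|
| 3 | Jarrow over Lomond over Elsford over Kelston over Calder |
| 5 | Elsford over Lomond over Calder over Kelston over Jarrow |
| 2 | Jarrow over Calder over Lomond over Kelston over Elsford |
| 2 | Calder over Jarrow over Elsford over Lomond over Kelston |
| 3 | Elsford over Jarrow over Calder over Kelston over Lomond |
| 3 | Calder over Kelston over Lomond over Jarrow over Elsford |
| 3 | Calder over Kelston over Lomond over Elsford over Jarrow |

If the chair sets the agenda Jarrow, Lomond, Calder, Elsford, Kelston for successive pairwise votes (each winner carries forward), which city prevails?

Elsford

Round 1: Jarrow vs Lomond — 10–11, Lomond advances.
Round 2: Lomond vs Calder — 8–13, Calder advances.
Round 3: Calder vs Elsford — 10–11, Elsford advances.
Round 4: Elsford vs Kelston — 13–8, Elsford advances.
The agenda winner is Elsford.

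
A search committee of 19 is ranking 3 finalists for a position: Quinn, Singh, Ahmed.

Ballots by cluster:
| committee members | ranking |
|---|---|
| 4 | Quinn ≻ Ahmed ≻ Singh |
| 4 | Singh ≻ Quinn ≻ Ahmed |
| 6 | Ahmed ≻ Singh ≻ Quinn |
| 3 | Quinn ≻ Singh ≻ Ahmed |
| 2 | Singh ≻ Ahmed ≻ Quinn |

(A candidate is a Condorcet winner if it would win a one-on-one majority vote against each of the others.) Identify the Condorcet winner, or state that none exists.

Pairwise majorities:
Quinn vs Singh: 4+3 = 7 for Quinn, 12 for Singh — Singh by 12–7.
Quinn vs Ahmed: Quinn is ranked higher on 4+4+3 = 11 ballots, Ahmed on 8. Quinn wins 11–8.
Singh vs Ahmed: Singh preferred on 4+3+2 = 9 ballots; Ahmed wins 10–9.
Each candidate drops at least one matchup (Quinn loses to Singh; Singh loses to Ahmed; Ahmed loses to Quinn); the cycle Quinn beats Ahmed beats Singh beats Quinn rules out a Condorcet winner.

none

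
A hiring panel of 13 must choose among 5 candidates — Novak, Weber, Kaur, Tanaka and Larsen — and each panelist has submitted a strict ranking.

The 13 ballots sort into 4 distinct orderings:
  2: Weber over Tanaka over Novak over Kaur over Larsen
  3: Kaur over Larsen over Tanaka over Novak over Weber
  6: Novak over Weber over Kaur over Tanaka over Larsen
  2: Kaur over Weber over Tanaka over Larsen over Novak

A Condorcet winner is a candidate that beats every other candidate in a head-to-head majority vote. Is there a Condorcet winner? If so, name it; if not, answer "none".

none

Check each pair by majority over 13 ballots:
Novak vs Weber: Novak wins 9–4.
Novak vs Kaur: Novak, 8–5.
Novak–Tanaka: Tanaka 7–6.
Novak vs Larsen: Novak, 8–5.
Weber–Kaur: Weber 8–5.
Weber–Tanaka: Weber 10–3.
Weber vs Larsen: Weber wins 10–3.
Kaur–Tanaka: Kaur 11–2.
Kaur vs Larsen: Kaur wins 13–0.
Tanaka vs Larsen: Tanaka wins 10–3.
Each candidate drops at least one matchup (Novak loses to Tanaka; Weber loses to Novak; Kaur loses to Novak; Tanaka loses to Weber; Larsen loses to Novak); the cycle Novak > Weber > Tanaka > Novak rules out a Condorcet winner.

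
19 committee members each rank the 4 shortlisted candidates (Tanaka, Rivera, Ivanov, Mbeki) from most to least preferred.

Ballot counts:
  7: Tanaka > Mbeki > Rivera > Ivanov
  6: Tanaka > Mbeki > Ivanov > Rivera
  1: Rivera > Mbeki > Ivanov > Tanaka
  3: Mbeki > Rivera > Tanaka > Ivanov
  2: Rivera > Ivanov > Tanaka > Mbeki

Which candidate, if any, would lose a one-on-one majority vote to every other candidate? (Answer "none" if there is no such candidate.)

Head-to-head results (19 committee members):
Tanaka vs Rivera: 7+6 = 13 for Tanaka, 6 for Rivera — Tanaka by 13–6.
Tanaka vs Ivanov: 16 to 3, Tanaka.
Tanaka–Mbeki: Tanaka 15–4.
Rivera vs Ivanov: 13 to 6, Rivera.
Rivera–Mbeki: Mbeki 16–3.
Ivanov vs Mbeki: Ivanov is ranked higher on 2 ballots, Mbeki on 17. Mbeki wins 17–2.
Ivanov is beaten in every head-to-head and is the Condorcet loser.

Ivanov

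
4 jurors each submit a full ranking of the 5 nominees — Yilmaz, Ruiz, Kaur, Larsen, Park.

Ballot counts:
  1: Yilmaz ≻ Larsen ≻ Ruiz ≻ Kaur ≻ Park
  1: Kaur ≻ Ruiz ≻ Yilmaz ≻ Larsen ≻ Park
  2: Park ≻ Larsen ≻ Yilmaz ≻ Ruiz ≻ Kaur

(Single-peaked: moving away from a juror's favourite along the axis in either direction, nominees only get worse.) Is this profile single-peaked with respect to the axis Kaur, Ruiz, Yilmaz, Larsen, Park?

Axis positions: Kaur=1, Ruiz=2, Yilmaz=3, Larsen=4, Park=5.
Type 1 (peak Yilmaz at position 3): ranking walks positions 3-4-2-1-5, expanding outward from the peak — single-peaked.
Type 2 (peak Kaur at position 1): ranking walks positions 1-2-3-4-5, expanding outward from the peak — single-peaked.
Type 3 (peak Park at position 5): ranking walks positions 5-4-3-2-1, expanding outward from the peak — single-peaked.
Every ranking is single-peaked on this axis.

yes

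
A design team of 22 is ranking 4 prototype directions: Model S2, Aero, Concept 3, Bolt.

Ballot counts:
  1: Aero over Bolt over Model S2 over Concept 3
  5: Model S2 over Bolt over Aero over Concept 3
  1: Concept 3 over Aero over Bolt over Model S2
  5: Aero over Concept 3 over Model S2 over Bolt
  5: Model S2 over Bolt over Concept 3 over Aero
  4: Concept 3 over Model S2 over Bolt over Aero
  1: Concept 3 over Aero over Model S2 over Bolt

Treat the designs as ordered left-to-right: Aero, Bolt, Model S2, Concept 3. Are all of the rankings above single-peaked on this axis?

no

Axis positions: Aero=1, Bolt=2, Model S2=3, Concept 3=4.
Bloc 1 (peak Aero at position 1): ranking walks positions 1-2-3-4, expanding outward from the peak — single-peaked.
Bloc 2 (peak Model S2 at position 3): ranking walks positions 3-2-1-4, expanding outward from the peak — single-peaked.
Bloc 3: ranking walks positions 4-1-2-3; Aero is ranked above Model S2 even though Model S2 lies between Aero and the peak Concept 3 on the axis — preferences dip and rise again. Not single-peaked.
Bloc 4: ranking walks positions 1-4-3-2; Concept 3 is ranked above Bolt even though Bolt lies between Concept 3 and the peak Aero on the axis — preferences dip and rise again. Not single-peaked.
Bloc 5 (peak Model S2 at position 3): ranking walks positions 3-2-4-1, expanding outward from the peak — single-peaked.
Bloc 6 (peak Concept 3 at position 4): ranking walks positions 4-3-2-1, expanding outward from the peak — single-peaked.
Bloc 7: ranking walks positions 4-1-3-2; Aero is ranked above Model S2 even though Model S2 lies between Aero and the peak Concept 3 on the axis — preferences dip and rise again. Not single-peaked.
Bloc 3 violates single-peakedness, so the profile is not single-peaked on this axis.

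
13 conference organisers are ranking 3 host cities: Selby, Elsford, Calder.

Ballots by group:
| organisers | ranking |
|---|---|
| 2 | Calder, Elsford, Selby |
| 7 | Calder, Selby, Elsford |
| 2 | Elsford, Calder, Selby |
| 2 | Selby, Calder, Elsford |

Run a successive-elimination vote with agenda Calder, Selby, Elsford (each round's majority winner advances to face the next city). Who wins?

Round 1: Calder vs Selby — 11–2, Calder advances.
Round 2: Calder vs Elsford — 11–2, Calder advances.
Calder survives the agenda.

Calder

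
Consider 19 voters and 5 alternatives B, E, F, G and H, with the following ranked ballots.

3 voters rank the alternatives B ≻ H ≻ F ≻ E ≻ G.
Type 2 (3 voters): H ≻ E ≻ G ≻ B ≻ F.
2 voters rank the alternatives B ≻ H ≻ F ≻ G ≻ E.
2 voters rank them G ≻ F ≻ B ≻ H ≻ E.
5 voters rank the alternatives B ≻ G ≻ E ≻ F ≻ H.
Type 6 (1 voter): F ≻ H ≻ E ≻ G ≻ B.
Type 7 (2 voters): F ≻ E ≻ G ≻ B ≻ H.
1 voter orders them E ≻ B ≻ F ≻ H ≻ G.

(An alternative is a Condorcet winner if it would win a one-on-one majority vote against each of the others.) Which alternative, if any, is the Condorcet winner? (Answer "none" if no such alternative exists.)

B

Pairwise majorities:
B vs E: B wins 12–7.
B vs F: B wins 14–5.
B vs G: B wins 11–8.
B vs H: B wins 15–4.
E vs F: F, 10–9.
E vs G: E wins 10–9.
E–H: H 11–8.
F vs G: G wins 10–9.
F–H: F 11–8.
G vs H: H wins 10–9.
Only B has no losses; B is the Condorcet winner.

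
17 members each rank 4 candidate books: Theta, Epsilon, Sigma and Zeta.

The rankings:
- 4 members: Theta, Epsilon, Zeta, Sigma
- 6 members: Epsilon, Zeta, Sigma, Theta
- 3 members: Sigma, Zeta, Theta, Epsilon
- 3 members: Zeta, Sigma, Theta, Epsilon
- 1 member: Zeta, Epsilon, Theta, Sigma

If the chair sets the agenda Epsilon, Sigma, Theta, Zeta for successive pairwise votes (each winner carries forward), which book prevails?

Zeta

Round 1: Epsilon vs Sigma — 11–6, Epsilon advances.
Round 2: Epsilon vs Theta — 7–10, Theta advances.
Round 3: Theta vs Zeta — 4–13, Zeta advances.
The agenda winner is Zeta.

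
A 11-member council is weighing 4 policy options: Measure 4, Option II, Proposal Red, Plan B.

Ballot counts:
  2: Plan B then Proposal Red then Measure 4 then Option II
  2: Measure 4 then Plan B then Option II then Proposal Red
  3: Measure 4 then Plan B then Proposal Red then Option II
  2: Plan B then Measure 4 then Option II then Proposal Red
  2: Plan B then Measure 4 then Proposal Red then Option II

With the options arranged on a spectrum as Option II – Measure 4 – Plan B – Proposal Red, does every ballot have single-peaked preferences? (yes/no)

yes

Axis positions: Option II=1, Measure 4=2, Plan B=3, Proposal Red=4.
Faction 1 (peak Plan B at position 3): ranking walks positions 3-4-2-1, expanding outward from the peak — single-peaked.
Faction 2 (peak Measure 4 at position 2): ranking walks positions 2-3-1-4, expanding outward from the peak — single-peaked.
Faction 3 (peak Measure 4 at position 2): ranking walks positions 2-3-4-1, expanding outward from the peak — single-peaked.
Faction 4 (peak Plan B at position 3): ranking walks positions 3-2-1-4, expanding outward from the peak — single-peaked.
Faction 5 (peak Plan B at position 3): ranking walks positions 3-2-4-1, expanding outward from the peak — single-peaked.
Every ranking is single-peaked on this axis.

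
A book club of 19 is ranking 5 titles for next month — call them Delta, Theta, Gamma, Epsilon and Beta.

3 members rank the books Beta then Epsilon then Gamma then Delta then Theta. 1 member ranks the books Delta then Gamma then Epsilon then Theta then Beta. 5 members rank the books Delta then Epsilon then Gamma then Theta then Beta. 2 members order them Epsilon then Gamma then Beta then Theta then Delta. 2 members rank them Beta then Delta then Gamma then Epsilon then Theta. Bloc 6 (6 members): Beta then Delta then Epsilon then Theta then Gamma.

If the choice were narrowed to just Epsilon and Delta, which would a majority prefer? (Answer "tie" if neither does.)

Delta

Ballots ranking Epsilon above Delta: 3 + 2 = 5.
Ballots ranking Delta above Epsilon: 19 − 5 = 14.
Delta wins the head-to-head 14–5.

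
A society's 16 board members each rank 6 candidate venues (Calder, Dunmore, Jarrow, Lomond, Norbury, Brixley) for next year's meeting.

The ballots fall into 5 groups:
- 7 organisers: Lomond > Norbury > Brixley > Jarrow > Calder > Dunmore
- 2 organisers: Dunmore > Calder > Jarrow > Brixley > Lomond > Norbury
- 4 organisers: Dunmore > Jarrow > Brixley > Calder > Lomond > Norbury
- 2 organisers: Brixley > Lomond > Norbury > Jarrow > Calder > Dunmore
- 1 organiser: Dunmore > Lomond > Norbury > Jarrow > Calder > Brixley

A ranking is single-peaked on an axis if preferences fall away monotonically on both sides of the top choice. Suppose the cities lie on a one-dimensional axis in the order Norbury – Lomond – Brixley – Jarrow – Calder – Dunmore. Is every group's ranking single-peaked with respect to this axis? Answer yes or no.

Axis positions: Norbury=1, Lomond=2, Brixley=3, Jarrow=4, Calder=5, Dunmore=6.
Group 1 (peak Lomond at position 2): ranking walks positions 2-1-3-4-5-6, expanding outward from the peak — single-peaked.
Group 2 (peak Dunmore at position 6): ranking walks positions 6-5-4-3-2-1, expanding outward from the peak — single-peaked.
Group 3: ranking walks positions 6-4-3-5-2-1; Jarrow is ranked above Calder even though Calder lies between Jarrow and the peak Dunmore on the axis — preferences dip and rise again. Not single-peaked.
Group 4 (peak Brixley at position 3): ranking walks positions 3-2-1-4-5-6, expanding outward from the peak — single-peaked.
Group 5: ranking walks positions 6-2-1-4-5-3; Lomond is ranked above Calder even though Calder lies between Lomond and the peak Dunmore on the axis — preferences dip and rise again. Not single-peaked.
Group 3 violates single-peakedness, so the profile is not single-peaked on this axis.

no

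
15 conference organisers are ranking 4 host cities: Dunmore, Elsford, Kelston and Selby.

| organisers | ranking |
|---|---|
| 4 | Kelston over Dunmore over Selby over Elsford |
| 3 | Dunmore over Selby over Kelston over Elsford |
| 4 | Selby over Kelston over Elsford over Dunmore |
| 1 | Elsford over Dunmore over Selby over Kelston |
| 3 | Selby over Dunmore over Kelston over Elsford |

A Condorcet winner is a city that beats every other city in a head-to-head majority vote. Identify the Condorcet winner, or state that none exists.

none

Head-to-head results (15 organisers):
Dunmore–Elsford: Dunmore 10–5.
Dunmore–Kelston: Kelston 8–7.
Dunmore vs Selby: Dunmore, 8–7.
Elsford vs Kelston: Kelston wins 14–1.
Elsford vs Selby: Selby, 14–1.
Kelston vs Selby: Selby, 11–4.
No city is unbeaten: Dunmore loses to Kelston; Elsford loses to Dunmore; Kelston loses to Selby; Selby loses to Dunmore. In particular Dunmore → Selby → Kelston → Dunmore is a majority cycle — no Condorcet winner exists.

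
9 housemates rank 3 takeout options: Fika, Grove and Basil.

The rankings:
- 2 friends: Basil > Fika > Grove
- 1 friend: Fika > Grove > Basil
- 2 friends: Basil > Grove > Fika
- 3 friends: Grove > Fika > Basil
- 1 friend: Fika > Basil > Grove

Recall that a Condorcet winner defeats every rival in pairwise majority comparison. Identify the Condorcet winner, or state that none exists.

none

Head-to-head results (9 friends):
Fika vs Grove: Fika is ranked higher on 2+1+1 = 4 ballots, Grove on 5. Grove wins 5–4.
Fika vs Basil: 5 to 4, Fika.
Grove vs Basil: Basil, 5–4.
Each restaurant drops at least one matchup (Fika loses to Grove; Grove loses to Basil; Basil loses to Fika); the cycle Fika > Basil > Grove > Fika rules out a Condorcet winner.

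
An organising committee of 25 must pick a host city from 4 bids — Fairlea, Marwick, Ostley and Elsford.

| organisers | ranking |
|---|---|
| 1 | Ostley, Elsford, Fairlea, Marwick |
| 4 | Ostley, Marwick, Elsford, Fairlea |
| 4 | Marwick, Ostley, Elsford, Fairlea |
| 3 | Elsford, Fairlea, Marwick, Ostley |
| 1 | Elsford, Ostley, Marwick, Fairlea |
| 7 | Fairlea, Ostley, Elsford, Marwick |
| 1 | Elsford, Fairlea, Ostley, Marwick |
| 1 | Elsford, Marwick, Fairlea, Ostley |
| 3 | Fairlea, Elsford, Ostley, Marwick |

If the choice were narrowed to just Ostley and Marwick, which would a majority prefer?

Ostley

Ballots ranking Ostley above Marwick: 1 + 4 + 1 + 7 + 1 + 3 = 17.
Ballots ranking Marwick above Ostley: 25 − 17 = 8.
Ostley wins the head-to-head 17–8.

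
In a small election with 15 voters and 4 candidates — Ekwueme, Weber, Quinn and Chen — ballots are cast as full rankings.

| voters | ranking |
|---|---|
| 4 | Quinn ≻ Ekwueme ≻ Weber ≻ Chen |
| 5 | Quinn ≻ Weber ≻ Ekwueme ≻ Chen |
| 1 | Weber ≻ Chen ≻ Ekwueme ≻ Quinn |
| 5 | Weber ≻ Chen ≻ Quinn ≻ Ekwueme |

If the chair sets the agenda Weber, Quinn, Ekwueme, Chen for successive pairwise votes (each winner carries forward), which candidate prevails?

Quinn

Round 1: Weber vs Quinn — 6–9, Quinn advances.
Round 2: Quinn vs Ekwueme — 14–1, Quinn advances.
Round 3: Quinn vs Chen — 9–6, Quinn advances.
The agenda winner is Quinn.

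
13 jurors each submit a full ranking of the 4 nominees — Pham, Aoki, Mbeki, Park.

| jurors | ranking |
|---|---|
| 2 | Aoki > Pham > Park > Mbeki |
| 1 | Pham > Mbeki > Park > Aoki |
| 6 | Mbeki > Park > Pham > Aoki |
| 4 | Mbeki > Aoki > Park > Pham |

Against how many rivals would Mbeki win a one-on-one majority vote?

Mbeki against each rival (13 jurors):
Mbeki vs Pham: 10 to 3, Mbeki.
Mbeki vs Aoki: Mbeki preferred on 1+6+4 = 11 ballots; Mbeki wins 11–2.
Mbeki vs Park: 1+6+4 = 11 for Mbeki, 2 for Park — Mbeki by 11–2.
Mbeki beats Pham, Aoki, Park — 3 pairwise wins.

3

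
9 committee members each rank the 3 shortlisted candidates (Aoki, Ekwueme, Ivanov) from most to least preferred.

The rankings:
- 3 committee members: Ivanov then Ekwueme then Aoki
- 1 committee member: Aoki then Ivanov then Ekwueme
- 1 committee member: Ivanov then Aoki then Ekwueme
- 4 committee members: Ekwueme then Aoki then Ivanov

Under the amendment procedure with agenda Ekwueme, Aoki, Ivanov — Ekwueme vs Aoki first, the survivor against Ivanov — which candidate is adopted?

Round 1: Ekwueme vs Aoki — 7–2, Ekwueme advances.
Round 2: Ekwueme vs Ivanov — 4–5, Ivanov advances.
Ivanov survives the agenda.

Ivanov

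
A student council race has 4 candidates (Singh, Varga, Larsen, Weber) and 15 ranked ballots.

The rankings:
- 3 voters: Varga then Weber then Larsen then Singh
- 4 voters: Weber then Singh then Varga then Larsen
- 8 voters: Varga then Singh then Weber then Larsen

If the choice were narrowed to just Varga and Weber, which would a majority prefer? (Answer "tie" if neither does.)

Varga

Ballots ranking Varga above Weber: 3 + 8 = 11.
Ballots ranking Weber above Varga: 15 − 11 = 4.
Varga wins the head-to-head 11–4.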